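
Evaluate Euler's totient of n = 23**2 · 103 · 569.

29315616

φ(23^2) = 23^1·(23−1) = 23·22 = 506.
φ(103) = 103 − 1 = 102.
φ(569) = 569 − 1 = 568.
Since φ is multiplicative, φ(31003103) = 506 · 102 · 568 = 29315616.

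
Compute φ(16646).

6720

Prime factorization: 16646 = 2 · 7 · 29 · 41.
φ(16646) = 16646 · (1 − 1/2) · (1 − 1/7) · (1 − 1/29) · (1 − 1/41)
       = 16646 · 6720/16646 = 6720.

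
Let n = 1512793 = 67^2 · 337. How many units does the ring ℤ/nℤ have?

φ(67^2) = 67^2 − 67^1 = 4489 − 67 = 4422.
φ(337) = 337 − 1 = 336.
φ(1512793) = 4422 × 336 = 1485792.

1485792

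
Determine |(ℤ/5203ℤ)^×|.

Prime factorization: 5203 = 11^2 · 43.
φ(11^2) = 11^2 − 11^1 = 121 − 11 = 110.
φ(43) = 43 − 1 = 42.
φ(5203) = 110 × 42 = 4620.

4620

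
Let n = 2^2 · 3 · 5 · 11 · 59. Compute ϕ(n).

9280

φ(38940) = 38940 · (1 − 1/2) · (1 − 1/3) · (1 − 1/5) · (1 − 1/11) · (1 − 1/59)
       = 38940 · 4640/19470 = 9280.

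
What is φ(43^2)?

φ(1849) = 1849 · (1 − 1/43)
       = 1849 · 42/43 = 1806.

1806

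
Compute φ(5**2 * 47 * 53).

φ(5^2) = 5^2 − 5^1 = 25 − 5 = 20.
φ(47) = 47 − 1 = 46.
φ(53) = 53 − 1 = 52.
φ(62275) = 20 × 46 × 52 = 47840.

47840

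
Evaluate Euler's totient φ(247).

Factor 247: 247 = 13 × 19.
φ(13) = 13 − 1 = 12.
φ(19) = 19 − 1 = 18.
φ(247) = 12 × 18 = 216.

216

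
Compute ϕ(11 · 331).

3300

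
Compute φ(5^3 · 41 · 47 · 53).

9568000

φ(5^3) = 5^3 − 5^2 = 125 − 25 = 100.
φ(41) = 41 − 1 = 40.
φ(47) = 47 − 1 = 46.
φ(53) = 53 − 1 = 52.
Multiply: 100 · 40 · 46 · 52 = 9568000.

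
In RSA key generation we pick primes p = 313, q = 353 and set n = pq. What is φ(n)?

109824

For distinct primes, φ(pq) = (p−1)(q−1) = 312 × 352 = 109824.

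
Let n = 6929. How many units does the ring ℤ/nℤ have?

First factor: 6929 = 13^2 · 41.
φ(6929) = 6929 · (1 − 1/13) · (1 − 1/41)
       = 6929 · 480/533 = 6240.

6240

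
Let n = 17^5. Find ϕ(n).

1336336

φ(17^5) = 17^4·(17−1) = 83521·16 = 1336336.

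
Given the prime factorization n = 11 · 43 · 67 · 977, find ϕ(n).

27054720

φ(30962107) = 30962107 · (1 − 1/11) · (1 − 1/43) · (1 − 1/67) · (1 − 1/977)
       = 30962107 · 27054720/30962107 = 27054720.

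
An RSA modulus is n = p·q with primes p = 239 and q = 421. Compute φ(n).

99960

φ(n) = (p − 1)(q − 1) = (239−1)(421−1) = 238·420 = 99960.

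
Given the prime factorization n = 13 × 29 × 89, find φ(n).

29568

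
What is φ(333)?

216

333 = 3^2 * 37.
φ(333) = 333 · (1 − 1/3) · (1 − 1/37)
       = 333 · 72/111 = 216.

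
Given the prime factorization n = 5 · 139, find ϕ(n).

φ(695) = 695 · (1 − 1/5) · (1 − 1/139)
       = 695 · 552/695 = 552.

552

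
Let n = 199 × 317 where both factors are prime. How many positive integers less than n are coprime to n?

φ(n) = (p − 1)(q − 1) = (199−1)(317−1) = 198·316 = 62568.

62568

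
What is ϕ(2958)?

896

2958 = 2 · 3 · 17 · 29.
φ(2) = 2 − 1 = 1.
φ(3) = 3 − 1 = 2.
φ(17) = 17 − 1 = 16.
φ(29) = 29 − 1 = 28.
Multiply: 1 · 2 · 16 · 28 = 896.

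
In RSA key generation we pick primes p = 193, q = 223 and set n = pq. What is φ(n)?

42624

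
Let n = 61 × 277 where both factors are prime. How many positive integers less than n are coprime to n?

φ(n) = (p − 1)(q − 1) = (61−1)(277−1) = 60·276 = 16560.

16560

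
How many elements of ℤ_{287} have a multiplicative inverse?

Factor 287: 287 = 7 · 41.
φ(7) = 7 − 1 = 6.
φ(41) = 41 − 1 = 40.
φ(287) = 6 × 40 = 240.

240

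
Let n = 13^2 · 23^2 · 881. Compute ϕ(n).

φ(78762281) = 78762281 · (1 − 1/13) · (1 − 1/23) · (1 − 1/881)
       = 78762281 · 232320/263419 = 69463680.

69463680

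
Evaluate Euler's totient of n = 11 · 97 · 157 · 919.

φ(11) = 11 − 1 = 10.
φ(97) = 97 − 1 = 96.
φ(157) = 157 − 1 = 156.
φ(919) = 919 − 1 = 918.
Multiply: 10 · 96 · 156 · 918 = 137479680.

137479680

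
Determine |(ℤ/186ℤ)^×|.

Prime factorization: 186 = 2 * 3 * 31.
φ(186) = 186 · (1 − 1/2) · (1 − 1/3) · (1 − 1/31)
       = 186 · 60/186 = 60.

60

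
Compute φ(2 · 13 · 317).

3792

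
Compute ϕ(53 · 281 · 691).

φ(10291063) = 10291063 · (1 − 1/53) · (1 − 1/281) · (1 − 1/691)
       = 10291063 · 10046400/10291063 = 10046400.

10046400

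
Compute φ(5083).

4224

Factor 5083: 5083 = 13 · 17 · 23.
φ(5083) = 5083 · (1 − 1/13) · (1 − 1/17) · (1 − 1/23)
       = 5083 · 4224/5083 = 4224.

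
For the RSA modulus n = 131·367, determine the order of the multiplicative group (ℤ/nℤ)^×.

47580

φ(48077) = 48077 · (1 − 1/131) · (1 − 1/367)
       = 48077 · 47580/48077 = 47580.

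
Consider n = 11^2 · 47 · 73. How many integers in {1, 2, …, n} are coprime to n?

φ(11^2) = 11^2 − 11^1 = 121 − 11 = 110.
φ(47) = 47 − 1 = 46.
φ(73) = 73 − 1 = 72.
Multiply: 110 · 46 · 72 = 364320.

364320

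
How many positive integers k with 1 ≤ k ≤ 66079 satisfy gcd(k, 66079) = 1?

Prime factorization: 66079 = 13^2 · 17 · 23.
φ(66079) = 66079 · (1 − 1/13) · (1 − 1/17) · (1 − 1/23)
       = 66079 · 4224/5083 = 54912.

54912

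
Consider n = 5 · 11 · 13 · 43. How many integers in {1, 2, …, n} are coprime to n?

φ(5) = 5 − 1 = 4.
φ(11) = 11 − 1 = 10.
φ(13) = 13 − 1 = 12.
φ(43) = 43 − 1 = 42.
φ(30745) = 4 × 10 × 12 × 42 = 20160.

20160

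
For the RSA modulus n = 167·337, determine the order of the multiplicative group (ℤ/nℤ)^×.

φ(pq) = (p−1)(q−1) = 166 · 336 = 55776.

55776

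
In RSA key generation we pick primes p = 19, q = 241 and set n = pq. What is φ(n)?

φ(4579) = 4579 · (1 − 1/19) · (1 − 1/241)
       = 4579 · 4320/4579 = 4320.

4320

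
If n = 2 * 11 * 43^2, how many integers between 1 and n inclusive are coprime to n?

18060

φ(40678) = 40678 · (1 − 1/2) · (1 − 1/11) · (1 − 1/43)
       = 40678 · 420/946 = 18060.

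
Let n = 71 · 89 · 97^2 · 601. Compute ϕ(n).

34417152000

φ(71) = 71 − 1 = 70.
φ(89) = 89 − 1 = 88.
φ(97^2) = 97^2 − 97^1 = 9409 − 97 = 9312.
φ(601) = 601 − 1 = 600.
Multiply: 70 · 88 · 9312 · 600 = 34417152000.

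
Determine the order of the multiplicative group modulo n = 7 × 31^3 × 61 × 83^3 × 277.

φ(7) = 7 − 1 = 6.
φ(31^3) = 31^2·(31−1) = 961·30 = 28830.
φ(61) = 61 − 1 = 60.
φ(83^3) = 83^3 − 83^2 = 571787 − 6889 = 564898.
φ(277) = 277 − 1 = 276.
φ(2014777084724243) = 6 × 28830 × 60 × 564898 × 276 = 1618177888022400.

1618177888022400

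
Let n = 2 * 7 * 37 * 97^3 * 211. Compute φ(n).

φ(2) = 2 − 1 = 1.
φ(7) = 7 − 1 = 6.
φ(37) = 37 − 1 = 36.
φ(97^3) = 97^3 − 97^2 = 912673 − 9409 = 903264.
φ(211) = 211 − 1 = 210.
Since φ is multiplicative, φ(99753333554) = 1 · 6 · 36 · 903264 · 210 = 40972055040.

40972055040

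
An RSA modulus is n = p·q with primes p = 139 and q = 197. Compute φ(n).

φ(n) = (p − 1)(q − 1) = (139−1)(197−1) = 138·196 = 27048.

27048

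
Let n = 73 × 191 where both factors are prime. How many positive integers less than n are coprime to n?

φ(73) = 73 − 1 = 72.
φ(191) = 191 − 1 = 190.
φ(13943) = 72 × 190 = 13680.

13680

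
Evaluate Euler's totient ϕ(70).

First factor: 70 = 2 × 5 × 7.
φ(2) = 2 − 1 = 1.
φ(5) = 5 − 1 = 4.
φ(7) = 7 − 1 = 6.
Multiply: 1 · 4 · 6 = 24.

24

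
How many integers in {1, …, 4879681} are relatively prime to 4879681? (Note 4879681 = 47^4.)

φ(4879681) = 4879681 · (1 − 1/47)
       = 4879681 · 46/47 = 4775858.

4775858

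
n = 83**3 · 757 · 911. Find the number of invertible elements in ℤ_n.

φ(83^3) = 83^2·(83−1) = 6889·82 = 564898.
φ(757) = 757 − 1 = 756.
φ(911) = 911 − 1 = 910.
Multiply: 564898 · 756 · 910 = 388627228080.

388627228080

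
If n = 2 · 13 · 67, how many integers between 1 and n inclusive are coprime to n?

792

φ(2) = 2 − 1 = 1.
φ(13) = 13 − 1 = 12.
φ(67) = 67 − 1 = 66.
Multiply: 1 · 12 · 66 = 792.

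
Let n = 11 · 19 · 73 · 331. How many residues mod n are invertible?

4276800

φ(5050067) = 5050067 · (1 − 1/11) · (1 − 1/19) · (1 − 1/73) · (1 − 1/331)
       = 5050067 · 4276800/5050067 = 4276800.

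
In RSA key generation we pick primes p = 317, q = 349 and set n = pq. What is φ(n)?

φ(317) = 317 − 1 = 316.
φ(349) = 349 − 1 = 348.
φ(110633) = 316 × 348 = 109968.

109968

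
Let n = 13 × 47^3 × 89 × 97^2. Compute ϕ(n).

φ(1130239292299) = 1130239292299 · (1 − 1/13) · (1 − 1/47) · (1 − 1/89) · (1 − 1/97)
       = 1130239292299 · 4663296/5274763 = 999218423808.

999218423808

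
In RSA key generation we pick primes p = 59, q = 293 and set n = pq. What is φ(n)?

φ(n) = (p − 1)(q − 1) = (59−1)(293−1) = 58·292 = 16936.

16936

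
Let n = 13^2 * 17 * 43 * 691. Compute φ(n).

φ(13^2) = 13^1·(13−1) = 13·12 = 156.
φ(17) = 17 − 1 = 16.
φ(43) = 43 − 1 = 42.
φ(691) = 691 − 1 = 690.
Multiply: 156 · 16 · 42 · 690 = 72334080.

72334080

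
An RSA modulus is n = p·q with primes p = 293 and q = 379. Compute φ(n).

110376

φ(pq) = (p−1)(q−1) = 292 · 378 = 110376.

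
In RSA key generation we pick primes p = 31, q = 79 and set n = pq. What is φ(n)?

φ(2449) = 2449 · (1 − 1/31) · (1 − 1/79)
       = 2449 · 2340/2449 = 2340.

2340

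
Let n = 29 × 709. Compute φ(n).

φ(29) = 29 − 1 = 28.
φ(709) = 709 − 1 = 708.
Multiply: 28 · 708 = 19824.

19824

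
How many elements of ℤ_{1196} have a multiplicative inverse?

528

Prime factorization: 1196 = 2^2 * 13 * 23.
φ(1196) = 1196 · (1 − 1/2) · (1 − 1/13) · (1 − 1/23)
       = 1196 · 264/598 = 528.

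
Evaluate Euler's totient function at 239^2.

56882

φ(57121) = 57121 · (1 − 1/239)
       = 57121 · 238/239 = 56882.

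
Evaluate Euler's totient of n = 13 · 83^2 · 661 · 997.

53687905920

φ(59019585469) = 59019585469 · (1 − 1/13) · (1 − 1/83) · (1 − 1/661) · (1 − 1/997)
       = 59019585469 · 646842240/711079343 = 53687905920.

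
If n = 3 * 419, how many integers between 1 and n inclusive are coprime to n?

836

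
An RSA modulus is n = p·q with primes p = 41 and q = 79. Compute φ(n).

φ(3239) = 3239 · (1 − 1/41) · (1 − 1/79)
       = 3239 · 3120/3239 = 3120.

3120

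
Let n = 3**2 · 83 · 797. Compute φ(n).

φ(595359) = 595359 · (1 − 1/3) · (1 − 1/83) · (1 − 1/797)
       = 595359 · 130544/198453 = 391632.

391632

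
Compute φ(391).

Factor 391: 391 = 17 · 23.
φ(391) = 391 · (1 − 1/17) · (1 − 1/23)
       = 391 · 352/391 = 352.

352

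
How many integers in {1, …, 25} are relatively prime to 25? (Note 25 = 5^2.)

φ(5^2) = 5^1·(5−1) = 5·4 = 20.

20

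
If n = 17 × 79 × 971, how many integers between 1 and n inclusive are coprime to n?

1210560

φ(17) = 17 − 1 = 16.
φ(79) = 79 − 1 = 78.
φ(971) = 971 − 1 = 970.
Multiply: 16 · 78 · 970 = 1210560.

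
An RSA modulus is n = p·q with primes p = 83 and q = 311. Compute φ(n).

25420

φ(pq) = (p−1)(q−1) = 82 · 310 = 25420.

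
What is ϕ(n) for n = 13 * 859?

φ(11167) = 11167 · (1 − 1/13) · (1 − 1/859)
       = 11167 · 10296/11167 = 10296.

10296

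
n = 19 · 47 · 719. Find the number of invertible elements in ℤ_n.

594504

φ(19) = 19 − 1 = 18.
φ(47) = 47 − 1 = 46.
φ(719) = 719 − 1 = 718.
Multiply: 18 · 46 · 718 = 594504.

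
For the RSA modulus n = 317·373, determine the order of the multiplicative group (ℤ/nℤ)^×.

For distinct primes, φ(pq) = (p−1)(q−1) = 316 × 372 = 117552.

117552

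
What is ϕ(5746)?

Factor 5746: 5746 = 2 · 13^2 · 17.
φ(2) = 2 − 1 = 1.
φ(13^2) = 13^2 − 13^1 = 169 − 13 = 156.
φ(17) = 17 − 1 = 16.
Since φ is multiplicative, φ(5746) = 1 · 156 · 16 = 2496.

2496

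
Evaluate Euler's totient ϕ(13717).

11760

13717 = 11 · 29 · 43.
φ(13717) = 13717 · (1 − 1/11) · (1 − 1/29) · (1 − 1/43)
       = 13717 · 11760/13717 = 11760.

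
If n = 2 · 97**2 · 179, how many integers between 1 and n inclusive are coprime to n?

φ(3368422) = 3368422 · (1 − 1/2) · (1 − 1/97) · (1 − 1/179)
       = 3368422 · 17088/34726 = 1657536.

1657536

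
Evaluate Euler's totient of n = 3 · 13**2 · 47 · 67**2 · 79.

φ(3) = 3 − 1 = 2.
φ(13^2) = 13^1·(13−1) = 13·12 = 156.
φ(47) = 47 − 1 = 46.
φ(67^2) = 67^1·(67−1) = 67·66 = 4422.
φ(79) = 79 − 1 = 78.
φ(8450502099) = 2 × 156 × 46 × 4422 × 78 = 4950234432.

4950234432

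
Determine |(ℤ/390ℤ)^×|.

96

Factor 390: 390 = 2 × 3 × 5 × 13.
φ(2) = 2 − 1 = 1.
φ(3) = 3 − 1 = 2.
φ(5) = 5 − 1 = 4.
φ(13) = 13 − 1 = 12.
φ(390) = 1 × 2 × 4 × 12 = 96.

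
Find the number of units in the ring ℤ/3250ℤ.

1200

3250 = 2 · 5**3 · 13.
φ(3250) = 3250 · (1 − 1/2) · (1 − 1/5) · (1 − 1/13)
       = 3250 · 48/130 = 1200.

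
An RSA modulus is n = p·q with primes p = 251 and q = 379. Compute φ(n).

94500

φ(pq) = (p−1)(q−1) = 250 · 378 = 94500.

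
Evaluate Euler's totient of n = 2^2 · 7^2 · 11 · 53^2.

φ(2^2) = 2^2 − 2^1 = 4 − 2 = 2.
φ(7^2) = 7^1·(7−1) = 7·6 = 42.
φ(11) = 11 − 1 = 10.
φ(53^2) = 53^1·(53−1) = 53·52 = 2756.
φ(6056204) = 2 × 42 × 10 × 2756 = 2315040.

2315040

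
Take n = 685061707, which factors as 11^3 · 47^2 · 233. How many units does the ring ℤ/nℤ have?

606916640

φ(685061707) = 685061707 · (1 − 1/11) · (1 − 1/47) · (1 − 1/233)
       = 685061707 · 106720/120461 = 606916640.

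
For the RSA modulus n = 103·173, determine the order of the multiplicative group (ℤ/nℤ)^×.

17544

φ(17819) = 17819 · (1 − 1/103) · (1 − 1/173)
       = 17819 · 17544/17819 = 17544.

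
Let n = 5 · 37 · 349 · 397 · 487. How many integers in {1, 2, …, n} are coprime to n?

φ(5) = 5 − 1 = 4.
φ(37) = 37 − 1 = 36.
φ(349) = 349 − 1 = 348.
φ(397) = 397 − 1 = 396.
φ(487) = 487 − 1 = 486.
Multiply: 4 · 36 · 348 · 396 · 486 = 9644355072.

9644355072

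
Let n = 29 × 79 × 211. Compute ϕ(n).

φ(29) = 29 − 1 = 28.
φ(79) = 79 − 1 = 78.
φ(211) = 211 − 1 = 210.
φ(483401) = 28 × 78 × 210 = 458640.

458640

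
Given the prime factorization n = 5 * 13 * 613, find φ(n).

29376

φ(5) = 5 − 1 = 4.
φ(13) = 13 − 1 = 12.
φ(613) = 613 − 1 = 612.
φ(39845) = 4 × 12 × 612 = 29376.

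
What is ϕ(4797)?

Factor 4797: 4797 = 3^2 * 13 * 41.
φ(3^2) = 3^1·(3−1) = 3·2 = 6.
φ(13) = 13 − 1 = 12.
φ(41) = 41 − 1 = 40.
Since φ is multiplicative, φ(4797) = 6 · 12 · 40 = 2880.

2880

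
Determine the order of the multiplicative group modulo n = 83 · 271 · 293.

φ(83) = 83 − 1 = 82.
φ(271) = 271 − 1 = 270.
φ(293) = 293 − 1 = 292.
φ(6590449) = 82 × 270 × 292 = 6464880.

6464880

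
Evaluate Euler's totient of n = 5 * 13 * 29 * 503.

674688

φ(948155) = 948155 · (1 − 1/5) · (1 − 1/13) · (1 − 1/29) · (1 − 1/503)
       = 948155 · 674688/948155 = 674688.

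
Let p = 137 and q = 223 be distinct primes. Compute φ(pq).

30192

φ(137) = 137 − 1 = 136.
φ(223) = 223 − 1 = 222.
φ(30551) = 136 × 222 = 30192.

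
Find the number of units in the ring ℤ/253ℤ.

220

253 = 11 * 23.
φ(11) = 11 − 1 = 10.
φ(23) = 23 − 1 = 22.
φ(253) = 10 × 22 = 220.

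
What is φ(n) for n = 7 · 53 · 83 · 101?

2558400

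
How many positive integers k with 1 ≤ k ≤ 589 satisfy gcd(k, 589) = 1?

540

Prime factorization: 589 = 19 × 31.
φ(589) = 589 · (1 − 1/19) · (1 − 1/31)
       = 589 · 540/589 = 540.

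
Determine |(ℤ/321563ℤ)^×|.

264000

Factor 321563: 321563 = 11 × 23 × 31 × 41.
φ(321563) = 321563 · (1 − 1/11) · (1 − 1/23) · (1 − 1/31) · (1 − 1/41)
       = 321563 · 264000/321563 = 264000.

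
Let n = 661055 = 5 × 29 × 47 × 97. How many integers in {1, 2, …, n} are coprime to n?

φ(661055) = 661055 · (1 − 1/5) · (1 − 1/29) · (1 − 1/47) · (1 − 1/97)
       = 661055 · 494592/661055 = 494592.

494592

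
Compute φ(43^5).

143589642

φ(147008443) = 147008443 · (1 − 1/43)
       = 147008443 · 42/43 = 143589642.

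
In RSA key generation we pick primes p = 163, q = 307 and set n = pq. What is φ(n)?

For distinct primes, φ(pq) = (p−1)(q−1) = 162 × 306 = 49572.

49572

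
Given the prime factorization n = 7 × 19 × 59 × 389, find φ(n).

φ(3052483) = 3052483 · (1 − 1/7) · (1 − 1/19) · (1 − 1/59) · (1 − 1/389)
       = 3052483 · 2430432/3052483 = 2430432.

2430432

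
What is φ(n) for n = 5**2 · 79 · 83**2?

10617360

φ(5^2) = 5^1·(5−1) = 5·4 = 20.
φ(79) = 79 − 1 = 78.
φ(83^2) = 83^2 − 83^1 = 6889 − 83 = 6806.
Multiply: 20 · 78 · 6806 = 10617360.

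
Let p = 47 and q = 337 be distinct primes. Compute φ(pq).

15456

φ(n) = (p − 1)(q − 1) = (47−1)(337−1) = 46·336 = 15456.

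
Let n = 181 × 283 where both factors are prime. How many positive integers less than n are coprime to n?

φ(181) = 181 − 1 = 180.
φ(283) = 283 − 1 = 282.
φ(51223) = 180 × 282 = 50760.

50760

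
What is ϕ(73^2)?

φ(73^2) = 73^2 − 73^1 = 5329 − 73 = 5256.

5256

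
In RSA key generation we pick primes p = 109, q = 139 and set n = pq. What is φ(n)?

φ(pq) = (p−1)(q−1) = 108 · 138 = 14904.

14904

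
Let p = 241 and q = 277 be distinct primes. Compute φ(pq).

φ(n) = (p − 1)(q − 1) = (241−1)(277−1) = 240·276 = 66240.

66240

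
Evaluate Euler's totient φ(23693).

21168

Prime factorization: 23693 = 19 · 29 · 43.
φ(19) = 19 − 1 = 18.
φ(29) = 29 − 1 = 28.
φ(43) = 43 − 1 = 42.
Multiply: 18 · 28 · 42 = 21168.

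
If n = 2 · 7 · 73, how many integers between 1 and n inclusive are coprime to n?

φ(2) = 2 − 1 = 1.
φ(7) = 7 − 1 = 6.
φ(73) = 73 − 1 = 72.
Multiply: 1 · 6 · 72 = 432.

432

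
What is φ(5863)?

Prime factorization: 5863 = 11 · 13 · 41.
φ(11) = 11 − 1 = 10.
φ(13) = 13 − 1 = 12.
φ(41) = 41 − 1 = 40.
φ(5863) = 10 × 12 × 40 = 4800.

4800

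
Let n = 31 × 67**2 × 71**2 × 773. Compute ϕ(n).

φ(31) = 31 − 1 = 30.
φ(67^2) = 67^2 − 67^1 = 4489 − 67 = 4422.
φ(71^2) = 71^2 − 71^1 = 5041 − 71 = 4970.
φ(773) = 773 − 1 = 772.
Multiply: 30 · 4422 · 4970 · 772 = 508995194400.

508995194400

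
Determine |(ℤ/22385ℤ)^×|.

15840

First factor: 22385 = 5 · 11^2 · 37.
φ(22385) = 22385 · (1 − 1/5) · (1 − 1/11) · (1 − 1/37)
       = 22385 · 1440/2035 = 15840.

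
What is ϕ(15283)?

13440

15283 = 17 × 29 × 31.
φ(17) = 17 − 1 = 16.
φ(29) = 29 − 1 = 28.
φ(31) = 31 − 1 = 30.
Since φ is multiplicative, φ(15283) = 16 · 28 · 30 = 13440.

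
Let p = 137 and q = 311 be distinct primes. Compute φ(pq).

42160

φ(pq) = (p−1)(q−1) = 136 · 310 = 42160.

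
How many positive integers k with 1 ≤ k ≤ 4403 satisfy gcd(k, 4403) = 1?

3456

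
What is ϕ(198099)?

198099 = 3^3 × 11 × 23 × 29.
φ(3^3) = 3^3 − 3^2 = 27 − 9 = 18.
φ(11) = 11 − 1 = 10.
φ(23) = 23 − 1 = 22.
φ(29) = 29 − 1 = 28.
Multiply: 18 · 10 · 22 · 28 = 110880.

110880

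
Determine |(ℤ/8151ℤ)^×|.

Factor 8151: 8151 = 3 · 11 · 13 · 19.
φ(8151) = 8151 · (1 − 1/3) · (1 − 1/11) · (1 − 1/13) · (1 − 1/19)
       = 8151 · 4320/8151 = 4320.

4320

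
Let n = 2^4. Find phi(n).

φ(16) = 16 · (1 − 1/2)
       = 16 · 1/2 = 8.

8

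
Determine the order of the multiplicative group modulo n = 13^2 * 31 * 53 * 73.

φ(13^2) = 13^1·(13−1) = 13·12 = 156.
φ(31) = 31 − 1 = 30.
φ(53) = 53 − 1 = 52.
φ(73) = 73 − 1 = 72.
Since φ is multiplicative, φ(20269691) = 156 · 30 · 52 · 72 = 17521920.

17521920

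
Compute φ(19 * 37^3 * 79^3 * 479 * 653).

134586881925814656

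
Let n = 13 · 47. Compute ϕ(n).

φ(13) = 13 − 1 = 12.
φ(47) = 47 − 1 = 46.
Since φ is multiplicative, φ(611) = 12 · 46 = 552.

552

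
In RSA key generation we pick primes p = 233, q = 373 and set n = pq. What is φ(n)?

φ(86909) = 86909 · (1 − 1/233) · (1 − 1/373)
       = 86909 · 86304/86909 = 86304.

86304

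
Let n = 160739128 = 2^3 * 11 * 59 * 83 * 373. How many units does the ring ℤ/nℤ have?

70769280

φ(2^3) = 2^2·(2−1) = 4·1 = 4.
φ(11) = 11 − 1 = 10.
φ(59) = 59 − 1 = 58.
φ(83) = 83 − 1 = 82.
φ(373) = 373 − 1 = 372.
Since φ is multiplicative, φ(160739128) = 4 · 10 · 58 · 82 · 372 = 70769280.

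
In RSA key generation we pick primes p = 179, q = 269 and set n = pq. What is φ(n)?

47704

For distinct primes, φ(pq) = (p−1)(q−1) = 178 × 268 = 47704.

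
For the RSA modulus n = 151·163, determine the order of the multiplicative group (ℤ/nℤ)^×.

24300

φ(24613) = 24613 · (1 − 1/151) · (1 − 1/163)
       = 24613 · 24300/24613 = 24300.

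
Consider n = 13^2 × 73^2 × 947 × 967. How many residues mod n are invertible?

749287034496

φ(824724465149) = 824724465149 · (1 − 1/13) · (1 − 1/73) · (1 − 1/947) · (1 − 1/967)
       = 824724465149 · 789554304/869045801 = 749287034496.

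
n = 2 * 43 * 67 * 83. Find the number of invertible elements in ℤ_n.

227304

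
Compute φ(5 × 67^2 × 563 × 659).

φ(5) = 5 − 1 = 4.
φ(67^2) = 67^2 − 67^1 = 4489 − 67 = 4422.
φ(563) = 563 − 1 = 562.
φ(659) = 659 − 1 = 658.
Since φ is multiplicative, φ(8327476565) = 4 · 4422 · 562 · 658 = 6540951648.

6540951648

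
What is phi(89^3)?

697048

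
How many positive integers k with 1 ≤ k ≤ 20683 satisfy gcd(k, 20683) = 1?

18144

Factor 20683: 20683 = 13 * 37 * 43.
φ(20683) = 20683 · (1 − 1/13) · (1 − 1/37) · (1 − 1/43)
       = 20683 · 18144/20683 = 18144.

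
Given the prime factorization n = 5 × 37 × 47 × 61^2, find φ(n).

φ(32354095) = 32354095 · (1 − 1/5) · (1 − 1/37) · (1 − 1/47) · (1 − 1/61)
       = 32354095 · 397440/530395 = 24243840.

24243840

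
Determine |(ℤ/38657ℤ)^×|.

35280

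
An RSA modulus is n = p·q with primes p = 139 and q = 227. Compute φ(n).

31188

φ(n) = (p − 1)(q − 1) = (139−1)(227−1) = 138·226 = 31188.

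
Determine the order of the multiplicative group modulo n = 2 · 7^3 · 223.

65268

φ(152978) = 152978 · (1 − 1/2) · (1 − 1/7) · (1 − 1/223)
       = 152978 · 1332/3122 = 65268.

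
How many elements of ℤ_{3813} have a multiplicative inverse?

2400

Prime factorization: 3813 = 3 · 31 · 41.
φ(3813) = 3813 · (1 − 1/3) · (1 − 1/31) · (1 − 1/41)
       = 3813 · 2400/3813 = 2400.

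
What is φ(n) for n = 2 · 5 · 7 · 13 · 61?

φ(2) = 2 − 1 = 1.
φ(5) = 5 − 1 = 4.
φ(7) = 7 − 1 = 6.
φ(13) = 13 − 1 = 12.
φ(61) = 61 − 1 = 60.
φ(55510) = 1 × 4 × 6 × 12 × 60 = 17280.

17280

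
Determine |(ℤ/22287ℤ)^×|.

First factor: 22287 = 3 · 17 · 19 · 23.
φ(3) = 3 − 1 = 2.
φ(17) = 17 − 1 = 16.
φ(19) = 19 − 1 = 18.
φ(23) = 23 − 1 = 22.
Multiply: 2 · 16 · 18 · 22 = 12672.

12672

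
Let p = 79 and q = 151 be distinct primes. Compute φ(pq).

φ(pq) = (p−1)(q−1) = 78 · 150 = 11700.

11700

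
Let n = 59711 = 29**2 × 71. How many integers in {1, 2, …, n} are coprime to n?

φ(29^2) = 29^1·(29−1) = 29·28 = 812.
φ(71) = 71 − 1 = 70.
Since φ is multiplicative, φ(59711) = 812 · 70 = 56840.

56840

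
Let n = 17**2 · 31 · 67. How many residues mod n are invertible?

538560

φ(600253) = 600253 · (1 − 1/17) · (1 − 1/31) · (1 − 1/67)
       = 600253 · 31680/35309 = 538560.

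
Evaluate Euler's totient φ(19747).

19747 = 7**2 · 13 · 31.
φ(7^2) = 7^2 − 7^1 = 49 − 7 = 42.
φ(13) = 13 − 1 = 12.
φ(31) = 31 − 1 = 30.
φ(19747) = 42 × 12 × 30 = 15120.

15120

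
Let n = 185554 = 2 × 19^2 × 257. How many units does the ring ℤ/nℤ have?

φ(2) = 2 − 1 = 1.
φ(19^2) = 19^2 − 19^1 = 361 − 19 = 342.
φ(257) = 257 − 1 = 256.
Multiply: 1 · 342 · 256 = 87552.

87552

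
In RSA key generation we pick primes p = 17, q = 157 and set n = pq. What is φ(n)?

2496

For distinct primes, φ(pq) = (p−1)(q−1) = 16 × 156 = 2496.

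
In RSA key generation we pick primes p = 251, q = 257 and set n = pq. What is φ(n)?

φ(n) = (p − 1)(q − 1) = (251−1)(257−1) = 250·256 = 64000.

64000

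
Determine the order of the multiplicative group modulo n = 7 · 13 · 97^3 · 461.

29916103680

φ(38287545023) = 38287545023 · (1 − 1/7) · (1 − 1/13) · (1 − 1/97) · (1 − 1/461)
       = 38287545023 · 3179520/4069247 = 29916103680.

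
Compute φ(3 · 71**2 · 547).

5427240

φ(8272281) = 8272281 · (1 − 1/3) · (1 − 1/71) · (1 − 1/547)
       = 8272281 · 76440/116511 = 5427240.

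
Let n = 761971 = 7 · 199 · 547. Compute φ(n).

648648

φ(761971) = 761971 · (1 − 1/7) · (1 − 1/199) · (1 − 1/547)
       = 761971 · 648648/761971 = 648648.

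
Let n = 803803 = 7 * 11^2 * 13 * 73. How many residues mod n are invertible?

570240

φ(803803) = 803803 · (1 − 1/7) · (1 − 1/11) · (1 − 1/13) · (1 − 1/73)
       = 803803 · 51840/73073 = 570240.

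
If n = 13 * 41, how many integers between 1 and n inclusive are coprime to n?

480

φ(533) = 533 · (1 − 1/13) · (1 − 1/41)
       = 533 · 480/533 = 480.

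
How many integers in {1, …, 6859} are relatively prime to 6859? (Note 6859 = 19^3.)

6498

φ(19^3) = 19^2·(19−1) = 361·18 = 6498.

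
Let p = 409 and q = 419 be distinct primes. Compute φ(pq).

170544

φ(pq) = (p−1)(q−1) = 408 · 418 = 170544.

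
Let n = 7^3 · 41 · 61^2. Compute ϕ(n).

43041600

φ(7^3) = 7^3 − 7^2 = 343 − 49 = 294.
φ(41) = 41 − 1 = 40.
φ(61^2) = 61^2 − 61^1 = 3721 − 61 = 3660.
φ(52328423) = 294 × 40 × 3660 = 43041600.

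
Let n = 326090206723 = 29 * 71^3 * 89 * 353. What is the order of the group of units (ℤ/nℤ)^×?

306054031360

φ(29) = 29 − 1 = 28.
φ(71^3) = 71^3 − 71^2 = 357911 − 5041 = 352870.
φ(89) = 89 − 1 = 88.
φ(353) = 353 − 1 = 352.
φ(326090206723) = 28 × 352870 × 88 × 352 = 306054031360.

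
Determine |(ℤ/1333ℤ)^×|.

1260

Prime factorization: 1333 = 31 · 43.
φ(31) = 31 − 1 = 30.
φ(43) = 43 − 1 = 42.
φ(1333) = 30 × 42 = 1260.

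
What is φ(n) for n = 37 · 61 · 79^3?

1051483680

φ(1112789023) = 1112789023 · (1 − 1/37) · (1 − 1/61) · (1 − 1/79)
       = 1112789023 · 168480/178303 = 1051483680.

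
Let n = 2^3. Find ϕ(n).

4

φ(8) = 8 · (1 − 1/2)
       = 8 · 1/2 = 4.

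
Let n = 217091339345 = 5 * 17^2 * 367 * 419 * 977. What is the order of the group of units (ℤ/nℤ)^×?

φ(5) = 5 − 1 = 4.
φ(17^2) = 17^1·(17−1) = 17·16 = 272.
φ(367) = 367 − 1 = 366.
φ(419) = 419 − 1 = 418.
φ(977) = 977 − 1 = 976.
Multiply: 4 · 272 · 366 · 418 · 976 = 162456121344.

162456121344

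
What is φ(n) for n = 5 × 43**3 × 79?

φ(5) = 5 − 1 = 4.
φ(43^3) = 43^2·(43−1) = 1849·42 = 77658.
φ(79) = 79 − 1 = 78.
Since φ is multiplicative, φ(31405265) = 4 · 77658 · 78 = 24229296.

24229296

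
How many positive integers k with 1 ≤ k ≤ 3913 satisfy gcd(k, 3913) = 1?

First factor: 3913 = 7 * 13 * 43.
φ(3913) = 3913 · (1 − 1/7) · (1 − 1/13) · (1 − 1/43)
       = 3913 · 3024/3913 = 3024.

3024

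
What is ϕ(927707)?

First factor: 927707 = 11^3 · 17 · 41.
φ(11^3) = 11^2·(11−1) = 121·10 = 1210.
φ(17) = 17 − 1 = 16.
φ(41) = 41 − 1 = 40.
Since φ is multiplicative, φ(927707) = 1210 · 16 · 40 = 774400.

774400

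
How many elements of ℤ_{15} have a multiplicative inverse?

First factor: 15 = 3 · 5.
φ(15) = 15 · (1 − 1/3) · (1 − 1/5)
       = 15 · 8/15 = 8.

8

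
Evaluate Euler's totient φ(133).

108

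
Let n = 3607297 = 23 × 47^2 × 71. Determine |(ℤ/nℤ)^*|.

3329480

φ(3607297) = 3607297 · (1 − 1/23) · (1 − 1/47) · (1 − 1/71)
       = 3607297 · 70840/76751 = 3329480.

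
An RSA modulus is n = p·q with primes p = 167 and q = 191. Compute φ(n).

φ(pq) = (p−1)(q−1) = 166 · 190 = 31540.

31540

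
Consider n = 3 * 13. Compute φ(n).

φ(3) = 3 − 1 = 2.
φ(13) = 13 − 1 = 12.
φ(39) = 2 × 12 = 24.

24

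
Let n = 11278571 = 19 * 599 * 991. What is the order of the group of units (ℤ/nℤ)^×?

10656360

φ(11278571) = 11278571 · (1 − 1/19) · (1 − 1/599) · (1 − 1/991)
       = 11278571 · 10656360/11278571 = 10656360.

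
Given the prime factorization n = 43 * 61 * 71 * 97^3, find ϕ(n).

159335769600

φ(169969830809) = 169969830809 · (1 − 1/43) · (1 − 1/61) · (1 − 1/71) · (1 − 1/97)
       = 169969830809 · 16934400/18064601 = 159335769600.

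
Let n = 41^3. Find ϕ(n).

67240

φ(68921) = 68921 · (1 − 1/41)
       = 68921 · 40/41 = 67240.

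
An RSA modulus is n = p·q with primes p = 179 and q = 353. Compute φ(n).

φ(pq) = (p−1)(q−1) = 178 · 352 = 62656.

62656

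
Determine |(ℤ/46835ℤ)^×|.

First factor: 46835 = 5 · 17 · 19 · 29.
φ(46835) = 46835 · (1 − 1/5) · (1 − 1/17) · (1 − 1/19) · (1 − 1/29)
       = 46835 · 32256/46835 = 32256.

32256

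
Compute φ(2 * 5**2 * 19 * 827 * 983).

φ(772293950) = 772293950 · (1 − 1/2) · (1 − 1/5) · (1 − 1/19) · (1 − 1/827) · (1 − 1/983)
       = 772293950 · 58401504/154458790 = 292007520.

292007520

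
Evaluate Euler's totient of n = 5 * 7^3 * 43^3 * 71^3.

φ(48802777239055) = 48802777239055 · (1 − 1/5) · (1 − 1/7) · (1 − 1/43) · (1 − 1/71)
       = 48802777239055 · 70560/106855 = 32226137868960.

32226137868960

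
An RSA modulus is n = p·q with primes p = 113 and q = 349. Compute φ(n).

38976

For distinct primes, φ(pq) = (p−1)(q−1) = 112 × 348 = 38976.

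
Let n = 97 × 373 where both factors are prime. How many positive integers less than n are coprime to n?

φ(97) = 97 − 1 = 96.
φ(373) = 373 − 1 = 372.
Multiply: 96 · 372 = 35712.

35712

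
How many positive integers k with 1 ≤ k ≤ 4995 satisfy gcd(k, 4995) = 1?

2592

Factor 4995: 4995 = 3^3 * 5 * 37.
φ(3^3) = 3^2·(3−1) = 9·2 = 18.
φ(5) = 5 − 1 = 4.
φ(37) = 37 − 1 = 36.
Multiply: 18 · 4 · 36 = 2592.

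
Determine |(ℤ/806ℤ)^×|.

360

Prime factorization: 806 = 2 · 13 · 31.
φ(2) = 2 − 1 = 1.
φ(13) = 13 − 1 = 12.
φ(31) = 31 − 1 = 30.
φ(806) = 1 × 12 × 30 = 360.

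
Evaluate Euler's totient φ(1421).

1176

Factor 1421: 1421 = 7^2 · 29.
φ(1421) = 1421 · (1 − 1/7) · (1 − 1/29)
       = 1421 · 168/203 = 1176.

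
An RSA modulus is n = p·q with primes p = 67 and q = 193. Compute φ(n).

12672

φ(12931) = 12931 · (1 − 1/67) · (1 − 1/193)
       = 12931 · 12672/12931 = 12672.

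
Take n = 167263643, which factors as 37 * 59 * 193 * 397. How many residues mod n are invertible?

φ(167263643) = 167263643 · (1 − 1/37) · (1 − 1/59) · (1 − 1/193) · (1 − 1/397)
       = 167263643 · 158754816/167263643 = 158754816.

158754816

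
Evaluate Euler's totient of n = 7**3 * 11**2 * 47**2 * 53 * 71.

φ(344992317901) = 344992317901 · (1 − 1/7) · (1 − 1/11) · (1 − 1/47) · (1 − 1/53) · (1 − 1/71)
       = 344992317901 · 10046400/13618297 = 254505451200.

254505451200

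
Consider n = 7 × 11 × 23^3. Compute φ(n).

698280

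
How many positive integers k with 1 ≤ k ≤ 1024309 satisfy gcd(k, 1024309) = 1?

786240

Prime factorization: 1024309 = 11 · 13^2 · 19 · 29.
φ(1024309) = 1024309 · (1 − 1/11) · (1 − 1/13) · (1 − 1/19) · (1 − 1/29)
       = 1024309 · 60480/78793 = 786240.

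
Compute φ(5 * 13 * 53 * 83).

φ(5) = 5 − 1 = 4.
φ(13) = 13 − 1 = 12.
φ(53) = 53 − 1 = 52.
φ(83) = 83 − 1 = 82.
Since φ is multiplicative, φ(285935) = 4 · 12 · 52 · 82 = 204672.

204672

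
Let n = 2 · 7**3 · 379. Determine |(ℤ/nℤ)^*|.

111132

φ(2) = 2 − 1 = 1.
φ(7^3) = 7^2·(7−1) = 49·6 = 294.
φ(379) = 379 − 1 = 378.
φ(259994) = 1 × 294 × 378 = 111132.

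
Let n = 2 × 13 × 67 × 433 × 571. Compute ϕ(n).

195022080

φ(430697306) = 430697306 · (1 − 1/2) · (1 − 1/13) · (1 − 1/67) · (1 − 1/433) · (1 − 1/571)
       = 430697306 · 195022080/430697306 = 195022080.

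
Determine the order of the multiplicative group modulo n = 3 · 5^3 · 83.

16400

φ(31125) = 31125 · (1 − 1/3) · (1 − 1/5) · (1 − 1/83)
       = 31125 · 656/1245 = 16400.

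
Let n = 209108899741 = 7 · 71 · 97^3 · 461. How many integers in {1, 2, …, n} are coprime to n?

φ(7) = 7 − 1 = 6.
φ(71) = 71 − 1 = 70.
φ(97^3) = 97^3 − 97^2 = 912673 − 9409 = 903264.
φ(461) = 461 − 1 = 460.
Multiply: 6 · 70 · 903264 · 460 = 174510604800.

174510604800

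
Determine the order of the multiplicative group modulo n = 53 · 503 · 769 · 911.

18243563520

φ(53) = 53 − 1 = 52.
φ(503) = 503 − 1 = 502.
φ(769) = 769 − 1 = 768.
φ(911) = 911 − 1 = 910.
Since φ is multiplicative, φ(18676202381) = 52 · 502 · 768 · 910 = 18243563520.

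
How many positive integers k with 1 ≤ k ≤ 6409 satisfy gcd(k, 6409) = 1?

5376

6409 = 13 × 17 × 29.
φ(13) = 13 − 1 = 12.
φ(17) = 17 − 1 = 16.
φ(29) = 29 − 1 = 28.
φ(6409) = 12 × 16 × 28 = 5376.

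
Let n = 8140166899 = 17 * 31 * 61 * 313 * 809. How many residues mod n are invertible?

φ(17) = 17 − 1 = 16.
φ(31) = 31 − 1 = 30.
φ(61) = 61 − 1 = 60.
φ(313) = 313 − 1 = 312.
φ(809) = 809 − 1 = 808.
Since φ is multiplicative, φ(8140166899) = 16 · 30 · 60 · 312 · 808 = 7260364800.

7260364800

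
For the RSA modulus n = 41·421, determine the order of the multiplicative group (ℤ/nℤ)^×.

φ(pq) = (p−1)(q−1) = 40 · 420 = 16800.

16800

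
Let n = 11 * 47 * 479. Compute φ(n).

φ(247643) = 247643 · (1 − 1/11) · (1 − 1/47) · (1 − 1/479)
       = 247643 · 219880/247643 = 219880.

219880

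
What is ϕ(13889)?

Factor 13889: 13889 = 17 · 19 · 43.
φ(17) = 17 − 1 = 16.
φ(19) = 19 − 1 = 18.
φ(43) = 43 − 1 = 42.
Since φ is multiplicative, φ(13889) = 16 · 18 · 42 = 12096.

12096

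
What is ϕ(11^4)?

13310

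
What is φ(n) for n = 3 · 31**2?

φ(3) = 3 − 1 = 2.
φ(31^2) = 31^1·(31−1) = 31·30 = 930.
φ(2883) = 2 × 930 = 1860.

1860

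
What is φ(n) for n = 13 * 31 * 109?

38880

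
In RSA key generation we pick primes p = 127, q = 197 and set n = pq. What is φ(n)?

24696

For distinct primes, φ(pq) = (p−1)(q−1) = 126 × 196 = 24696.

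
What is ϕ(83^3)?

564898

φ(571787) = 571787 · (1 − 1/83)
       = 571787 · 82/83 = 564898.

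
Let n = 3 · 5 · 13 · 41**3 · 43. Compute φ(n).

271111680

φ(3) = 3 − 1 = 2.
φ(5) = 5 − 1 = 4.
φ(13) = 13 − 1 = 12.
φ(41^3) = 41^3 − 41^2 = 68921 − 1681 = 67240.
φ(43) = 43 − 1 = 42.
φ(577902585) = 2 × 4 × 12 × 67240 × 42 = 271111680.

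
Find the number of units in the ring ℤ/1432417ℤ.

Factor 1432417: 1432417 = 7^2 · 23 · 31 · 41.
φ(1432417) = 1432417 · (1 − 1/7) · (1 − 1/23) · (1 − 1/31) · (1 − 1/41)
       = 1432417 · 158400/204631 = 1108800.

1108800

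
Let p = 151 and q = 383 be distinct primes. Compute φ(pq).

For distinct primes, φ(pq) = (p−1)(q−1) = 150 × 382 = 57300.

57300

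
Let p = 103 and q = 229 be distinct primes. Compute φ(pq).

φ(23587) = 23587 · (1 − 1/103) · (1 − 1/229)
       = 23587 · 23256/23587 = 23256.

23256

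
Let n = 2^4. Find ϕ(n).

8

φ(2^4) = 2^3·(2−1) = 8·1 = 8.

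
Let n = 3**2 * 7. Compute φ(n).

φ(3^2) = 3^2 − 3^1 = 9 − 3 = 6.
φ(7) = 7 − 1 = 6.
Since φ is multiplicative, φ(63) = 6 · 6 = 36.

36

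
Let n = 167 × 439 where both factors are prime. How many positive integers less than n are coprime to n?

72708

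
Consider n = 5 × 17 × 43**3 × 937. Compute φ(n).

φ(5) = 5 − 1 = 4.
φ(17) = 17 − 1 = 16.
φ(43^3) = 43^3 − 43^2 = 79507 − 1849 = 77658.
φ(937) = 937 − 1 = 936.
φ(6332335015) = 4 × 16 × 77658 × 936 = 4652024832.

4652024832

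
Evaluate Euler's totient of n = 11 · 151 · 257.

384000

φ(11) = 11 − 1 = 10.
φ(151) = 151 − 1 = 150.
φ(257) = 257 − 1 = 256.
Since φ is multiplicative, φ(426877) = 10 · 150 · 256 = 384000.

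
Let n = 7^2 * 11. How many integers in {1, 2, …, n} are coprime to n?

420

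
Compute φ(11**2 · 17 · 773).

φ(11^2) = 11^1·(11−1) = 11·10 = 110.
φ(17) = 17 − 1 = 16.
φ(773) = 773 − 1 = 772.
Since φ is multiplicative, φ(1590061) = 110 · 16 · 772 = 1358720.

1358720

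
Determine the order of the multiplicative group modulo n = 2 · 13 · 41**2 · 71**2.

97809600

φ(220321946) = 220321946 · (1 − 1/2) · (1 − 1/13) · (1 − 1/41) · (1 − 1/71)
       = 220321946 · 33600/75686 = 97809600.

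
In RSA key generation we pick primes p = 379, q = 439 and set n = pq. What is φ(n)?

165564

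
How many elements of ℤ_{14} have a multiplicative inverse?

6

14 = 2 * 7.
φ(14) = 14 · (1 − 1/2) · (1 − 1/7)
       = 14 · 6/14 = 6.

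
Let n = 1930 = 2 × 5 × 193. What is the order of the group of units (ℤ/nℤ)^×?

768

φ(2) = 2 − 1 = 1.
φ(5) = 5 − 1 = 4.
φ(193) = 193 − 1 = 192.
φ(1930) = 1 × 4 × 192 = 768.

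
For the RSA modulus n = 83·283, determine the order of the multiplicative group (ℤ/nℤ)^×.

23124

φ(23489) = 23489 · (1 − 1/83) · (1 − 1/283)
       = 23489 · 23124/23489 = 23124.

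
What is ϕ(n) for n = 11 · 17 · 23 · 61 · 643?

φ(168698123) = 168698123 · (1 − 1/11) · (1 − 1/17) · (1 − 1/23) · (1 − 1/61) · (1 − 1/643)
       = 168698123 · 135590400/168698123 = 135590400.

135590400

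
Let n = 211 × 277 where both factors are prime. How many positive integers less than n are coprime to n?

57960

For distinct primes, φ(pq) = (p−1)(q−1) = 210 × 276 = 57960.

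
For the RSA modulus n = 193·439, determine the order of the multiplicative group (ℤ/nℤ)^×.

84096

φ(pq) = (p−1)(q−1) = 192 · 438 = 84096.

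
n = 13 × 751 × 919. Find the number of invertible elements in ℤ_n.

φ(8972197) = 8972197 · (1 − 1/13) · (1 − 1/751) · (1 − 1/919)
       = 8972197 · 8262000/8972197 = 8262000.

8262000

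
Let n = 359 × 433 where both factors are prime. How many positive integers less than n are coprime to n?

154656

φ(n) = (p − 1)(q − 1) = (359−1)(433−1) = 358·432 = 154656.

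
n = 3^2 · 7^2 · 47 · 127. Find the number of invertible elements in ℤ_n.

1460592

φ(3^2) = 3^1·(3−1) = 3·2 = 6.
φ(7^2) = 7^2 − 7^1 = 49 − 7 = 42.
φ(47) = 47 − 1 = 46.
φ(127) = 127 − 1 = 126.
Multiply: 6 · 42 · 46 · 126 = 1460592.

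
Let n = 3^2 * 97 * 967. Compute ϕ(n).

φ(844191) = 844191 · (1 − 1/3) · (1 − 1/97) · (1 − 1/967)
       = 844191 · 185472/281397 = 556416.

556416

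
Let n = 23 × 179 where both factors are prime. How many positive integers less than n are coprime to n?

3916

φ(4117) = 4117 · (1 − 1/23) · (1 − 1/179)
       = 4117 · 3916/4117 = 3916.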